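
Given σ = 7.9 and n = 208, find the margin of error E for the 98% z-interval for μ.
Margin of error = 1.27

Margin of error = z* · σ/√n
= 2.326 · 7.9/√208
= 2.326 · 7.9/14.4222
= 1.27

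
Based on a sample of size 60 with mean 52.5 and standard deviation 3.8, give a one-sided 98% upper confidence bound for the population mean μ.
μ ≤ 53.53

Upper bound (one-sided):
t* = 2.100 (one-sided for 98%)
Upper bound = x̄ + t* · s/√n = 52.5 + 2.100 · 3.8/√60 = 53.53

We are 98% confident that μ ≤ 53.53.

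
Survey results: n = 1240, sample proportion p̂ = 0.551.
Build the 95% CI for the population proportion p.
(0.523, 0.579)

Proportion CI:
SE = √(p̂(1-p̂)/n) = √(0.551 · 0.449 / 1240) = 0.01412

z* = 1.960
Margin = z* · SE = 1.960 · 0.01412 = 0.0277

CI: 0.551 ± 0.0277 = (0.523, 0.579)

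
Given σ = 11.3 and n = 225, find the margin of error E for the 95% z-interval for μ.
Margin of error = 1.48

Margin of error = z* · σ/√n
= 1.960 · 11.3/√225
= 1.960 · 11.3/15.0000
= 1.48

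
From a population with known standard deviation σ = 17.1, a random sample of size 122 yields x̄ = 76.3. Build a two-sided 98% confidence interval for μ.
(72.70, 79.90)

z-interval (σ known):
z* = 2.326 for 98% confidence

Margin of error = z* · σ/√n = 2.326 · 17.1/√122 = 3.60

CI: (76.3 - 3.60, 76.3 + 3.60) = (72.70, 79.90)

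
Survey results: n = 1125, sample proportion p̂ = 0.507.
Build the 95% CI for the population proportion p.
(0.478, 0.536)

Proportion CI:
SE = √(p̂(1-p̂)/n) = √(0.507 · 0.493 / 1125) = 0.01491

z* = 1.960
Margin = z* · SE = 1.960 · 0.01491 = 0.0292

CI: 0.507 ± 0.0292 = (0.478, 0.536)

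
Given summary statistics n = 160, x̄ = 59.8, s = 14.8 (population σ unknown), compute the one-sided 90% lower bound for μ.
μ ≥ 58.29

Lower bound (one-sided):
t* = 1.287 (one-sided for 90%)
Lower bound = x̄ - t* · s/√n = 59.8 - 1.287 · 14.8/√160 = 58.29

We are 90% confident that μ ≥ 58.29.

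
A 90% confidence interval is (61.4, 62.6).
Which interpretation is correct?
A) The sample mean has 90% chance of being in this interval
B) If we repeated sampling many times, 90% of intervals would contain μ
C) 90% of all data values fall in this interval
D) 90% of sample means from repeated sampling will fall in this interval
B

A) Wrong — x̄ is observed and sits in the interval by construction.
B) Correct — this is the frequentist long-run coverage interpretation.
C) Wrong — a CI is about the parameter μ, not individual data values.
D) Wrong — coverage applies to intervals containing μ, not to future x̄ values.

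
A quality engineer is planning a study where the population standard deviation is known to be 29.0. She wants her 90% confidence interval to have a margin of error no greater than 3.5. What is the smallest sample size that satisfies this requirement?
n ≥ 186

For margin E ≤ 3.5:
n ≥ (z* · σ / E)²
n ≥ (1.645 · 29.0 / 3.5)²
n ≥ 185.78

Minimum n = 186 (rounding up)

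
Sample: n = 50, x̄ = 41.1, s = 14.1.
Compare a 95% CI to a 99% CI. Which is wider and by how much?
99% CI is wider by 2.67

df = 49
95% CI: t* = 2.010, (37.09, 45.11), width = 2 · t* · s/√n = 8.02
99% CI: t* = 2.680, (35.76, 46.44), width = 2 · t* · s/√n = 10.69

The 99% CI is wider by 10.69 - 8.02 = 2.67.
Higher confidence requires a wider interval.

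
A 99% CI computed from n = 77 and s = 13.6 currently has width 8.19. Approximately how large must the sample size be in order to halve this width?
n ≈ 308

CI width ∝ 1/√n
To reduce width by factor 2, need √n to grow by 2 → need 2² = 4 times as many samples.

Current: n = 77, width = 8.19
New: n = 308, width ≈ 4.02

Width reduced by factor of 8.19/4.02 = 2.04.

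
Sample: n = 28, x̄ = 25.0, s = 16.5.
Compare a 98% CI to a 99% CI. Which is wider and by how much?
99% CI is wider by 1.86

df = 27
98% CI: t* = 2.473, (17.29, 32.71), width = 2 · t* · s/√n = 15.42
99% CI: t* = 2.771, (16.36, 33.64), width = 2 · t* · s/√n = 17.28

The 99% CI is wider by 17.28 - 15.42 = 1.86.
Higher confidence requires a wider interval.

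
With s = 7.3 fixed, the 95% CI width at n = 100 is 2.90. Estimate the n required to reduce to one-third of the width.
n ≈ 900

CI width ∝ 1/√n
To reduce width by factor 3, need √n to grow by 3 → need 3² = 9 times as many samples.

Current: n = 100, width = 2.90
New: n = 900, width ≈ 0.96

Width reduced by factor of 2.90/0.96 = 3.02.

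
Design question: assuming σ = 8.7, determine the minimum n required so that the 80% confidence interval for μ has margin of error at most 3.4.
n ≥ 11

For margin E ≤ 3.4:
n ≥ (z* · σ / E)²
n ≥ (1.282 · 8.7 / 3.4)²
n ≥ 10.76

Minimum n = 11 (rounding up)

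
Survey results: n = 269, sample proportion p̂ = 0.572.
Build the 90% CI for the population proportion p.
(0.522, 0.622)

Proportion CI:
SE = √(p̂(1-p̂)/n) = √(0.572 · 0.428 / 269) = 0.03017

z* = 1.645
Margin = z* · SE = 1.645 · 0.03017 = 0.0496

CI: 0.572 ± 0.0496 = (0.522, 0.622)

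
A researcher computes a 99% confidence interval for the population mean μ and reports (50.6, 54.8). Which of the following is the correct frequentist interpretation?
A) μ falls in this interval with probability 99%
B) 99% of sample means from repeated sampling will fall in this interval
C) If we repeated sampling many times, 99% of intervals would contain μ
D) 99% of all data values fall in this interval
C

A) Wrong — μ is fixed; the randomness lives in the interval, not in μ.
B) Wrong — coverage applies to intervals containing μ, not to future x̄ values.
C) Correct — this is the frequentist long-run coverage interpretation.
D) Wrong — a CI is about the parameter μ, not individual data values.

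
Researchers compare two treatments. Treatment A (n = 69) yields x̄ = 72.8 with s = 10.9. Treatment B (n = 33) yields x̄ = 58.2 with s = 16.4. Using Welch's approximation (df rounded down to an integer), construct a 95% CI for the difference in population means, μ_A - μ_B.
(8.27, 20.93)

Difference: x̄₁ - x̄₂ = 14.60
SE = √(s₁²/n₁ + s₂²/n₂) = √(10.9²/69 + 16.4²/33) = 3.1420
df = 45.98 → 45 (Welch–Satterthwaite, rounded down)
t* = 2.014

CI: 14.60 ± 2.014 · 3.1420 = 14.60 ± 6.33 = (8.27, 20.93)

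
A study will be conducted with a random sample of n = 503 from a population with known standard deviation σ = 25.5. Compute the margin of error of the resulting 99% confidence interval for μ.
Margin of error = 2.93

Margin of error = z* · σ/√n
= 2.576 · 25.5/√503
= 2.576 · 25.5/22.4277
= 2.93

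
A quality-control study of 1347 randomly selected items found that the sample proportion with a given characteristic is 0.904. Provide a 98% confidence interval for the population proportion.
(0.885, 0.923)

Proportion CI:
SE = √(p̂(1-p̂)/n) = √(0.904 · 0.096 / 1347) = 0.00803

z* = 2.326
Margin = z* · SE = 2.326 · 0.00803 = 0.0187

CI: 0.904 ± 0.0187 = (0.885, 0.923)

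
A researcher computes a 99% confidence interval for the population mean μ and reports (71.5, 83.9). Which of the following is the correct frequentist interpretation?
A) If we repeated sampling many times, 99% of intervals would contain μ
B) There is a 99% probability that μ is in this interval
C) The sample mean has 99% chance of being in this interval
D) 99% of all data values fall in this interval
A

A) Correct — this is the frequentist long-run coverage interpretation.
B) Wrong — μ is fixed; the randomness lives in the interval, not in μ.
C) Wrong — x̄ is observed and sits in the interval by construction.
D) Wrong — a CI is about the parameter μ, not individual data values.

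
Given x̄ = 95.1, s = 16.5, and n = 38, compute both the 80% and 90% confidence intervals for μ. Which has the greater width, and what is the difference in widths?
90% CI is wider by 2.04

df = 37
80% CI: t* = 1.305, (91.61, 98.59), width = 2 · t* · s/√n = 6.99
90% CI: t* = 1.687, (90.58, 99.62), width = 2 · t* · s/√n = 9.03

The 90% CI is wider by 9.03 - 6.99 = 2.04.
Higher confidence requires a wider interval.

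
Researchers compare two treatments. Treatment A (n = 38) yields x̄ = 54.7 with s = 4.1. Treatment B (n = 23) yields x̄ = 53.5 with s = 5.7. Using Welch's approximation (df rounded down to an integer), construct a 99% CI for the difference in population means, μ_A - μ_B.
(-2.51, 4.91)

Difference: x̄₁ - x̄₂ = 1.20
SE = √(s₁²/n₁ + s₂²/n₂) = √(4.1²/38 + 5.7²/23) = 1.3620
df = 35.85 → 35 (Welch–Satterthwaite, rounded down)
t* = 2.724

CI: 1.20 ± 2.724 · 1.3620 = 1.20 ± 3.71 = (-2.51, 4.91)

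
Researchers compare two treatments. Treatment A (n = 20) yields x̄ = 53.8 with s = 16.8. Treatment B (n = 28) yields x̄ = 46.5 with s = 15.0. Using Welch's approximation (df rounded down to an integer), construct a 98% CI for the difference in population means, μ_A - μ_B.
(-4.13, 18.73)

Difference: x̄₁ - x̄₂ = 7.30
SE = √(s₁²/n₁ + s₂²/n₂) = √(16.8²/20 + 15.0²/28) = 4.7061
df = 38.10 → 38 (Welch–Satterthwaite, rounded down)
t* = 2.429

CI: 7.30 ± 2.429 · 4.7061 = 7.30 ± 11.43 = (-4.13, 18.73)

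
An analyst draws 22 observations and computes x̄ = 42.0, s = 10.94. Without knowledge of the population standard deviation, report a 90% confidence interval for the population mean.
(37.99, 46.01)

t-interval (σ unknown):
df = n - 1 = 21
t* = 1.721 for 90% confidence

Margin of error = t* · s/√n = 1.721 · 10.94/√22 = 4.01

CI: (37.99, 46.01)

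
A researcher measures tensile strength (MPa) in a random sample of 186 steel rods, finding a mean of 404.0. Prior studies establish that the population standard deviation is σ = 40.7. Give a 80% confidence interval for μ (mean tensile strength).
(400.17, 407.83)

z-interval (σ known):
z* = 1.282 for 80% confidence

Margin of error = z* · σ/√n = 1.282 · 40.7/√186 = 3.83

CI: (404.0 - 3.83, 404.0 + 3.83) = (400.17, 407.83)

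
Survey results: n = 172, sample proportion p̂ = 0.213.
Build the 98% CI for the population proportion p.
(0.140, 0.286)

Proportion CI:
SE = √(p̂(1-p̂)/n) = √(0.213 · 0.787 / 172) = 0.03122

z* = 2.326
Margin = z* · SE = 2.326 · 0.03122 = 0.0726

CI: 0.213 ± 0.0726 = (0.140, 0.286)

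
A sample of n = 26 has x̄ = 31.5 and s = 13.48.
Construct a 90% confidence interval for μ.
(26.98, 36.02)

t-interval (σ unknown):
df = n - 1 = 25
t* = 1.708 for 90% confidence

Margin of error = t* · s/√n = 1.708 · 13.48/√26 = 4.52

CI: (26.98, 36.02)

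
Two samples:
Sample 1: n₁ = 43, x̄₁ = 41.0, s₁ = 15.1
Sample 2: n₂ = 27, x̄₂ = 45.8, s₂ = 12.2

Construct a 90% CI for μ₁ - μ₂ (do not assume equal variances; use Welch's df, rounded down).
(-10.29, 0.69)

Difference: x̄₁ - x̄₂ = -4.80
SE = √(s₁²/n₁ + s₂²/n₂) = √(15.1²/43 + 12.2²/27) = 3.2886
df = 63.63 → 63 (Welch–Satterthwaite, rounded down)
t* = 1.669

CI: -4.80 ± 1.669 · 3.2886 = -4.80 ± 5.49 = (-10.29, 0.69)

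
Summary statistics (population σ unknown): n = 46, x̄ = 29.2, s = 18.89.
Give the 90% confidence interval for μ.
(24.52, 33.88)

t-interval (σ unknown):
df = n - 1 = 45
t* = 1.679 for 90% confidence

Margin of error = t* · s/√n = 1.679 · 18.89/√46 = 4.68

CI: (24.52, 33.88)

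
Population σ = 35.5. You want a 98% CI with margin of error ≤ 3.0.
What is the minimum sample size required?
n ≥ 758

For margin E ≤ 3.0:
n ≥ (z* · σ / E)²
n ≥ (2.326 · 35.5 / 3.0)²
n ≥ 757.59

Minimum n = 758 (rounding up)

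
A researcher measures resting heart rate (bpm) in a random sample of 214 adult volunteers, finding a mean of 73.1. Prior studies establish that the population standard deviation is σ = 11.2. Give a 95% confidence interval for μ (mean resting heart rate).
(71.60, 74.60)

z-interval (σ known):
z* = 1.960 for 95% confidence

Margin of error = z* · σ/√n = 1.960 · 11.2/√214 = 1.50

CI: (73.1 - 1.50, 73.1 + 1.50) = (71.60, 74.60)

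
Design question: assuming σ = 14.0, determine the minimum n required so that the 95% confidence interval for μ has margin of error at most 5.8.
n ≥ 23

For margin E ≤ 5.8:
n ≥ (z* · σ / E)²
n ≥ (1.960 · 14.0 / 5.8)²
n ≥ 22.38

Minimum n = 23 (rounding up)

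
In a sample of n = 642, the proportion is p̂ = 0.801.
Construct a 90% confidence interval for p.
(0.775, 0.827)

Proportion CI:
SE = √(p̂(1-p̂)/n) = √(0.801 · 0.199 / 642) = 0.01576

z* = 1.645
Margin = z* · SE = 1.645 · 0.01576 = 0.0259

CI: 0.801 ± 0.0259 = (0.775, 0.827)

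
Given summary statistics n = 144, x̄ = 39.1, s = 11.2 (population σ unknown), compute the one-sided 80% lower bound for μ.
μ ≥ 38.31

Lower bound (one-sided):
t* = 0.844 (one-sided for 80%)
Lower bound = x̄ - t* · s/√n = 39.1 - 0.844 · 11.2/√144 = 38.31

We are 80% confident that μ ≥ 38.31.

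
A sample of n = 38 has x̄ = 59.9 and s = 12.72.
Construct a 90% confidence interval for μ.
(56.42, 63.38)

t-interval (σ unknown):
df = n - 1 = 37
t* = 1.687 for 90% confidence

Margin of error = t* · s/√n = 1.687 · 12.72/√38 = 3.48

CI: (56.42, 63.38)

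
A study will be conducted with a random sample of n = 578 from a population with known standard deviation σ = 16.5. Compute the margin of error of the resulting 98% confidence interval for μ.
Margin of error = 1.60

Margin of error = z* · σ/√n
= 2.326 · 16.5/√578
= 2.326 · 16.5/24.0416
= 1.60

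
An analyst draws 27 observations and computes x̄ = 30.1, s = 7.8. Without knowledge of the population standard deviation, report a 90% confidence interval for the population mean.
(27.54, 32.66)

t-interval (σ unknown):
df = n - 1 = 26
t* = 1.706 for 90% confidence

Margin of error = t* · s/√n = 1.706 · 7.8/√27 = 2.56

CI: (27.54, 32.66)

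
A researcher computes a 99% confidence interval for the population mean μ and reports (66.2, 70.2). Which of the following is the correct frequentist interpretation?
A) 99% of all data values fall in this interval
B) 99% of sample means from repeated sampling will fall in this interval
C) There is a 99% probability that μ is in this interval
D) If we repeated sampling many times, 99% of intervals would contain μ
D

A) Wrong — a CI is about the parameter μ, not individual data values.
B) Wrong — coverage applies to intervals containing μ, not to future x̄ values.
C) Wrong — μ is fixed; the randomness lives in the interval, not in μ.
D) Correct — this is the frequentist long-run coverage interpretation.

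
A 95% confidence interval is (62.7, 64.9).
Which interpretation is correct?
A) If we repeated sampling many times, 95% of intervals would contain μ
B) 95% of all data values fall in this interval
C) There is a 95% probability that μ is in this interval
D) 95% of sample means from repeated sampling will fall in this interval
A

A) Correct — this is the frequentist long-run coverage interpretation.
B) Wrong — a CI is about the parameter μ, not individual data values.
C) Wrong — μ is fixed; the randomness lives in the interval, not in μ.
D) Wrong — coverage applies to intervals containing μ, not to future x̄ values.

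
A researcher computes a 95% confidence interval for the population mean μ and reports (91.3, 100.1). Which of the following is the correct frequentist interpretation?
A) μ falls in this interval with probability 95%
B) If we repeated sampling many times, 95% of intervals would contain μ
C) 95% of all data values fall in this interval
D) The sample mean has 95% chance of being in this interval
B

A) Wrong — μ is fixed; the randomness lives in the interval, not in μ.
B) Correct — this is the frequentist long-run coverage interpretation.
C) Wrong — a CI is about the parameter μ, not individual data values.
D) Wrong — x̄ is observed and sits in the interval by construction.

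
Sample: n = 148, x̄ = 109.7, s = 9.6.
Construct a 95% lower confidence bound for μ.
μ ≥ 108.39

Lower bound (one-sided):
t* = 1.655 (one-sided for 95%)
Lower bound = x̄ - t* · s/√n = 109.7 - 1.655 · 9.6/√148 = 108.39

We are 95% confident that μ ≥ 108.39.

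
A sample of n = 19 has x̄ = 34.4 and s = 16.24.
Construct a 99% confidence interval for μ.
(23.68, 45.12)

t-interval (σ unknown):
df = n - 1 = 18
t* = 2.878 for 99% confidence

Margin of error = t* · s/√n = 2.878 · 16.24/√19 = 10.72

CI: (23.68, 45.12)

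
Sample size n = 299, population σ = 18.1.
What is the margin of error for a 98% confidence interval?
Margin of error = 2.43

Margin of error = z* · σ/√n
= 2.326 · 18.1/√299
= 2.326 · 18.1/17.2916
= 2.43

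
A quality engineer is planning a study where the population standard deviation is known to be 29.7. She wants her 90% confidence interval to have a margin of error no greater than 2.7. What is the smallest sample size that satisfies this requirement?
n ≥ 328

For margin E ≤ 2.7:
n ≥ (z* · σ / E)²
n ≥ (1.645 · 29.7 / 2.7)²
n ≥ 327.43

Minimum n = 328 (rounding up)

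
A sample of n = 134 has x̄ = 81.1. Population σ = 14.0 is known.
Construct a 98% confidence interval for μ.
(78.29, 83.91)

z-interval (σ known):
z* = 2.326 for 98% confidence

Margin of error = z* · σ/√n = 2.326 · 14.0/√134 = 2.81

CI: (81.1 - 2.81, 81.1 + 2.81) = (78.29, 83.91)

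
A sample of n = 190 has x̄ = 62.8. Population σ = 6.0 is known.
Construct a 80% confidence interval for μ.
(62.24, 63.36)

z-interval (σ known):
z* = 1.282 for 80% confidence

Margin of error = z* · σ/√n = 1.282 · 6.0/√190 = 0.56

CI: (62.8 - 0.56, 62.8 + 0.56) = (62.24, 63.36)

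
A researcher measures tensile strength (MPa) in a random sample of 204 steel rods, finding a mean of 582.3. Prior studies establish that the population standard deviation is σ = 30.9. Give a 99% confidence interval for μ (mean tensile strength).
(576.73, 587.87)

z-interval (σ known):
z* = 2.576 for 99% confidence

Margin of error = z* · σ/√n = 2.576 · 30.9/√204 = 5.57

CI: (582.3 - 5.57, 582.3 + 5.57) = (576.73, 587.87)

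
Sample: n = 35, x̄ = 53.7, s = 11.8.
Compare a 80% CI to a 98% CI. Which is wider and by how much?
98% CI is wider by 4.53

df = 34
80% CI: t* = 1.307, (51.09, 56.31), width = 2 · t* · s/√n = 5.21
98% CI: t* = 2.441, (48.83, 58.57), width = 2 · t* · s/√n = 9.74

The 98% CI is wider by 9.74 - 5.21 = 4.53.
Higher confidence requires a wider interval.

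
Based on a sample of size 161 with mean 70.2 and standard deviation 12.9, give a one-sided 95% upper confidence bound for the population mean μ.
μ ≤ 71.88

Upper bound (one-sided):
t* = 1.654 (one-sided for 95%)
Upper bound = x̄ + t* · s/√n = 70.2 + 1.654 · 12.9/√161 = 71.88

We are 95% confident that μ ≤ 71.88.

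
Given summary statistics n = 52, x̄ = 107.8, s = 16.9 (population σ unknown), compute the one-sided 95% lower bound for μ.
μ ≥ 103.87

Lower bound (one-sided):
t* = 1.675 (one-sided for 95%)
Lower bound = x̄ - t* · s/√n = 107.8 - 1.675 · 16.9/√52 = 103.87

We are 95% confident that μ ≥ 103.87.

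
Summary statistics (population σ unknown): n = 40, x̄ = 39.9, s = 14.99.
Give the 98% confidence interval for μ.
(34.15, 45.65)

t-interval (σ unknown):
df = n - 1 = 39
t* = 2.426 for 98% confidence

Margin of error = t* · s/√n = 2.426 · 14.99/√40 = 5.75

CI: (34.15, 45.65)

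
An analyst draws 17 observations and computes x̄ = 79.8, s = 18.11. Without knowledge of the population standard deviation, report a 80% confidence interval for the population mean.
(73.93, 85.67)

t-interval (σ unknown):
df = n - 1 = 16
t* = 1.337 for 80% confidence

Margin of error = t* · s/√n = 1.337 · 18.11/√17 = 5.87

CI: (73.93, 85.67)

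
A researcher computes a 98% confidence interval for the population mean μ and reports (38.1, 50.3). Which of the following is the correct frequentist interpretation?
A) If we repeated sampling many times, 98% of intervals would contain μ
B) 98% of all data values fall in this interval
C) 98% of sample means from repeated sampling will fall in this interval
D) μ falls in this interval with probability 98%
A

A) Correct — this is the frequentist long-run coverage interpretation.
B) Wrong — a CI is about the parameter μ, not individual data values.
C) Wrong — coverage applies to intervals containing μ, not to future x̄ values.
D) Wrong — μ is fixed; the randomness lives in the interval, not in μ.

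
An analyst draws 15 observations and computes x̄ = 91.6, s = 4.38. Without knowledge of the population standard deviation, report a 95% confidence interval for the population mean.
(89.17, 94.03)

t-interval (σ unknown):
df = n - 1 = 14
t* = 2.145 for 95% confidence

Margin of error = t* · s/√n = 2.145 · 4.38/√15 = 2.43

CI: (89.17, 94.03)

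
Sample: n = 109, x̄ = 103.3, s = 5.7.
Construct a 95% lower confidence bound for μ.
μ ≥ 102.39

Lower bound (one-sided):
t* = 1.659 (one-sided for 95%)
Lower bound = x̄ - t* · s/√n = 103.3 - 1.659 · 5.7/√109 = 102.39

We are 95% confident that μ ≥ 102.39.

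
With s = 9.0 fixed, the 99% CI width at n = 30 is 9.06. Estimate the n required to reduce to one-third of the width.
n ≈ 270

CI width ∝ 1/√n
To reduce width by factor 3, need √n to grow by 3 → need 3² = 9 times as many samples.

Current: n = 30, width = 9.06
New: n = 270, width ≈ 2.84

Width reduced by factor of 9.06/2.84 = 3.19.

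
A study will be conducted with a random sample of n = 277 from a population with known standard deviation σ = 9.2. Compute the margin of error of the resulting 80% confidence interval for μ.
Margin of error = 0.71

Margin of error = z* · σ/√n
= 1.282 · 9.2/√277
= 1.282 · 9.2/16.6433
= 0.71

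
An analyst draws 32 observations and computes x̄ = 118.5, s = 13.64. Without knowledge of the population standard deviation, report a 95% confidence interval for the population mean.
(113.58, 123.42)

t-interval (σ unknown):
df = n - 1 = 31
t* = 2.040 for 95% confidence

Margin of error = t* · s/√n = 2.040 · 13.64/√32 = 4.92

CI: (113.58, 123.42)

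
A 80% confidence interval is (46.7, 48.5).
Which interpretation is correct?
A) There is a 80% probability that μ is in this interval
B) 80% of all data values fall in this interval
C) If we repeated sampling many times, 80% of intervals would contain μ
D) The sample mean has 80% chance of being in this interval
C

A) Wrong — μ is fixed; the randomness lives in the interval, not in μ.
B) Wrong — a CI is about the parameter μ, not individual data values.
C) Correct — this is the frequentist long-run coverage interpretation.
D) Wrong — x̄ is observed and sits in the interval by construction.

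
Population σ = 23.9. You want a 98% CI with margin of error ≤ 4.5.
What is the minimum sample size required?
n ≥ 153

For margin E ≤ 4.5:
n ≥ (z* · σ / E)²
n ≥ (2.326 · 23.9 / 4.5)²
n ≥ 152.61

Minimum n = 153 (rounding up)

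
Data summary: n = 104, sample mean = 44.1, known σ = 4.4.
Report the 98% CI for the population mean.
(43.10, 45.10)

z-interval (σ known):
z* = 2.326 for 98% confidence

Margin of error = z* · σ/√n = 2.326 · 4.4/√104 = 1.00

CI: (44.1 - 1.00, 44.1 + 1.00) = (43.10, 45.10)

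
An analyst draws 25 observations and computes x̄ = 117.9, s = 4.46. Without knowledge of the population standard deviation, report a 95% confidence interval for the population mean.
(116.06, 119.74)

t-interval (σ unknown):
df = n - 1 = 24
t* = 2.064 for 95% confidence

Margin of error = t* · s/√n = 2.064 · 4.46/√25 = 1.84

CI: (116.06, 119.74)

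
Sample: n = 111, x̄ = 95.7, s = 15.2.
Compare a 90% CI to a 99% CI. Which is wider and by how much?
99% CI is wider by 2.77

df = 110
90% CI: t* = 1.659, (93.31, 98.09), width = 2 · t* · s/√n = 4.79
99% CI: t* = 2.621, (91.92, 99.48), width = 2 · t* · s/√n = 7.56

The 99% CI is wider by 7.56 - 4.79 = 2.77.
Higher confidence requires a wider interval.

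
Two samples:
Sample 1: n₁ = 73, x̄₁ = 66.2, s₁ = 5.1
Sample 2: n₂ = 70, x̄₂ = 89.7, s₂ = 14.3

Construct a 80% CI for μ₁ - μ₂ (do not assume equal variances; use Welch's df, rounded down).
(-25.84, -21.16)

Difference: x̄₁ - x̄₂ = -23.50
SE = √(s₁²/n₁ + s₂²/n₂) = √(5.1²/73 + 14.3²/70) = 1.8104
df = 85.64 → 85 (Welch–Satterthwaite, rounded down)
t* = 1.292

CI: -23.50 ± 1.292 · 1.8104 = -23.50 ± 2.34 = (-25.84, -21.16)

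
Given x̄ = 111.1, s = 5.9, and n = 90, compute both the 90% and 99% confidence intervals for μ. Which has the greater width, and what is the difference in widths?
99% CI is wider by 1.20

df = 89
90% CI: t* = 1.662, (110.07, 112.13), width = 2 · t* · s/√n = 2.07
99% CI: t* = 2.632, (109.46, 112.74), width = 2 · t* · s/√n = 3.27

The 99% CI is wider by 3.27 - 2.07 = 1.20.
Higher confidence requires a wider interval.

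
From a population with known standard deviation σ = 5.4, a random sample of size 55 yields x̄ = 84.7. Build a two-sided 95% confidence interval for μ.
(83.27, 86.13)

z-interval (σ known):
z* = 1.960 for 95% confidence

Margin of error = z* · σ/√n = 1.960 · 5.4/√55 = 1.43

CI: (84.7 - 1.43, 84.7 + 1.43) = (83.27, 86.13)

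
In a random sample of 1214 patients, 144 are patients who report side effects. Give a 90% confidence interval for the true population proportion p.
(0.103, 0.134)

Proportion CI:
p̂ = 144/1214 = 0.11862
SE = √(p̂(1-p̂)/n) = √(0.11862 · 0.88138 / 1214) = 0.00928

z* = 1.645
Margin = z* · SE = 1.645 · 0.00928 = 0.0153

CI: 0.11862 ± 0.0153 = (0.103, 0.134)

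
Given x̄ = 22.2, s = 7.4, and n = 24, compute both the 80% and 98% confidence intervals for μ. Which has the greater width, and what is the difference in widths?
98% CI is wider by 3.57

df = 23
80% CI: t* = 1.319, (20.21, 24.19), width = 2 · t* · s/√n = 3.98
98% CI: t* = 2.500, (18.42, 25.98), width = 2 · t* · s/√n = 7.55

The 98% CI is wider by 7.55 - 3.98 = 3.57.
Higher confidence requires a wider interval.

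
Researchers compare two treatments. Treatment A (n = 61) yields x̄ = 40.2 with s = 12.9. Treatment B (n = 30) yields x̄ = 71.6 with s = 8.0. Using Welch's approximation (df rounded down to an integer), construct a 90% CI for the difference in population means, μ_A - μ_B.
(-35.07, -27.73)

Difference: x̄₁ - x̄₂ = -31.40
SE = √(s₁²/n₁ + s₂²/n₂) = √(12.9²/61 + 8.0²/30) = 2.2049
df = 84.11 → 84 (Welch–Satterthwaite, rounded down)
t* = 1.663

CI: -31.40 ± 1.663 · 2.2049 = -31.40 ± 3.67 = (-35.07, -27.73)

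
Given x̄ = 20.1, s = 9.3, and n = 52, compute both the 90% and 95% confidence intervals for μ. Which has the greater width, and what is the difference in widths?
95% CI is wider by 0.86

df = 51
90% CI: t* = 1.675, (17.94, 22.26), width = 2 · t* · s/√n = 4.32
95% CI: t* = 2.008, (17.51, 22.69), width = 2 · t* · s/√n = 5.18

The 95% CI is wider by 5.18 - 4.32 = 0.86.
Higher confidence requires a wider interval.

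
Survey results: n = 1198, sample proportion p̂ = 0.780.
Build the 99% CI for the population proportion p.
(0.749, 0.811)

Proportion CI:
SE = √(p̂(1-p̂)/n) = √(0.780 · 0.220 / 1198) = 0.01197

z* = 2.576
Margin = z* · SE = 2.576 · 0.01197 = 0.0308

CI: 0.780 ± 0.0308 = (0.749, 0.811)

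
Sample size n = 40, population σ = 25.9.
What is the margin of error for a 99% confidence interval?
Margin of error = 10.55

Margin of error = z* · σ/√n
= 2.576 · 25.9/√40
= 2.576 · 25.9/6.3246
= 10.55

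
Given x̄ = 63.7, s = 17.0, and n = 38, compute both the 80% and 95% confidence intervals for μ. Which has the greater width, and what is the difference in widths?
95% CI is wider by 3.97

df = 37
80% CI: t* = 1.305, (60.10, 67.30), width = 2 · t* · s/√n = 7.20
95% CI: t* = 2.026, (58.11, 69.29), width = 2 · t* · s/√n = 11.17

The 95% CI is wider by 11.17 - 7.20 = 3.97.
Higher confidence requires a wider interval.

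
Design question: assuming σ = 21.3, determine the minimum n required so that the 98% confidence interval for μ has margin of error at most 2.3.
n ≥ 465

For margin E ≤ 2.3:
n ≥ (z* · σ / E)²
n ≥ (2.326 · 21.3 / 2.3)²
n ≥ 464.01

Minimum n = 465 (rounding up)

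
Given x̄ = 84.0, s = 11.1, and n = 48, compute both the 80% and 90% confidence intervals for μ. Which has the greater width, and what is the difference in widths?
90% CI is wider by 1.21

df = 47
80% CI: t* = 1.300, (81.92, 86.08), width = 2 · t* · s/√n = 4.17
90% CI: t* = 1.678, (81.31, 86.69), width = 2 · t* · s/√n = 5.38

The 90% CI is wider by 5.38 - 4.17 = 1.21.
Higher confidence requires a wider interval.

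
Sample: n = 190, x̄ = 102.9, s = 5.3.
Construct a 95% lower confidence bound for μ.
μ ≥ 102.26

Lower bound (one-sided):
t* = 1.653 (one-sided for 95%)
Lower bound = x̄ - t* · s/√n = 102.9 - 1.653 · 5.3/√190 = 102.26

We are 95% confident that μ ≥ 102.26.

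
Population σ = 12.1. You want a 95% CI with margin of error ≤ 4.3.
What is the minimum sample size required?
n ≥ 31

For margin E ≤ 4.3:
n ≥ (z* · σ / E)²
n ≥ (1.960 · 12.1 / 4.3)²
n ≥ 30.42

Minimum n = 31 (rounding up)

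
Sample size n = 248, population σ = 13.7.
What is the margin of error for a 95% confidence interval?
Margin of error = 1.71

Margin of error = z* · σ/√n
= 1.960 · 13.7/√248
= 1.960 · 13.7/15.7480
= 1.71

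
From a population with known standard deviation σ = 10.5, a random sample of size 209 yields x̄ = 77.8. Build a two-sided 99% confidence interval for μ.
(75.93, 79.67)

z-interval (σ known):
z* = 2.576 for 99% confidence

Margin of error = z* · σ/√n = 2.576 · 10.5/√209 = 1.87

CI: (77.8 - 1.87, 77.8 + 1.87) = (75.93, 79.67)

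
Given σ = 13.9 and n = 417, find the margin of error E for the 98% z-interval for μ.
Margin of error = 1.58

Margin of error = z* · σ/√n
= 2.326 · 13.9/√417
= 2.326 · 13.9/20.4206
= 1.58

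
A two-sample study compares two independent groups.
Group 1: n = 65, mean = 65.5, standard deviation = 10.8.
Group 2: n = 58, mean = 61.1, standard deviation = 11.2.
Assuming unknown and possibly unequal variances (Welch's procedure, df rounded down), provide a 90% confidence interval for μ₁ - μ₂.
(1.10, 7.70)

Difference: x̄₁ - x̄₂ = 4.40
SE = √(s₁²/n₁ + s₂²/n₂) = √(10.8²/65 + 11.2²/58) = 1.9893
df = 118.30 → 118 (Welch–Satterthwaite, rounded down)
t* = 1.658

CI: 4.40 ± 1.658 · 1.9893 = 4.40 ± 3.30 = (1.10, 7.70)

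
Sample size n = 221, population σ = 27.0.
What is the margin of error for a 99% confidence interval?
Margin of error = 4.68

Margin of error = z* · σ/√n
= 2.576 · 27.0/√221
= 2.576 · 27.0/14.8661
= 4.68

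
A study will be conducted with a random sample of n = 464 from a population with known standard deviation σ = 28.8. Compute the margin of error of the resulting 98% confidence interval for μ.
Margin of error = 3.11

Margin of error = z* · σ/√n
= 2.326 · 28.8/√464
= 2.326 · 28.8/21.5407
= 3.11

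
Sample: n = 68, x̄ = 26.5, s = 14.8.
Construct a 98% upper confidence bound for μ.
μ ≤ 30.26

Upper bound (one-sided):
t* = 2.095 (one-sided for 98%)
Upper bound = x̄ + t* · s/√n = 26.5 + 2.095 · 14.8/√68 = 30.26

We are 98% confident that μ ≤ 30.26.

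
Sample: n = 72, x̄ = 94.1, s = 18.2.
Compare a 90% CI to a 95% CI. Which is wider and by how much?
95% CI is wider by 1.40

df = 71
90% CI: t* = 1.667, (90.52, 97.68), width = 2 · t* · s/√n = 7.15
95% CI: t* = 1.994, (89.82, 98.38), width = 2 · t* · s/√n = 8.55

The 95% CI is wider by 8.55 - 7.15 = 1.40.
Higher confidence requires a wider interval.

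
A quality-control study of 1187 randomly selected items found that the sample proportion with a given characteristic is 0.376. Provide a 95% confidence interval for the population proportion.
(0.348, 0.404)

Proportion CI:
SE = √(p̂(1-p̂)/n) = √(0.376 · 0.624 / 1187) = 0.01406

z* = 1.960
Margin = z* · SE = 1.960 · 0.01406 = 0.0276

CI: 0.376 ± 0.0276 = (0.348, 0.404)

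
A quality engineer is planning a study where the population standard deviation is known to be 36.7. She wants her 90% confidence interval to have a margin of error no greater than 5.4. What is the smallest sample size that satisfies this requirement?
n ≥ 125

For margin E ≤ 5.4:
n ≥ (z* · σ / E)²
n ≥ (1.645 · 36.7 / 5.4)²
n ≥ 124.99

Minimum n = 125 (rounding up)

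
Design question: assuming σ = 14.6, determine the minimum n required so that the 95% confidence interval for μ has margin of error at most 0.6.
n ≥ 2275

For margin E ≤ 0.6:
n ≥ (z* · σ / E)²
n ≥ (1.960 · 14.6 / 0.6)²
n ≥ 2274.65

Minimum n = 2275 (rounding up)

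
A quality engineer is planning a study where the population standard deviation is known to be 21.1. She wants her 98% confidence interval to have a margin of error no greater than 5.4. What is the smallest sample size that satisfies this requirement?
n ≥ 83

For margin E ≤ 5.4:
n ≥ (z* · σ / E)²
n ≥ (2.326 · 21.1 / 5.4)²
n ≥ 82.60

Minimum n = 83 (rounding up)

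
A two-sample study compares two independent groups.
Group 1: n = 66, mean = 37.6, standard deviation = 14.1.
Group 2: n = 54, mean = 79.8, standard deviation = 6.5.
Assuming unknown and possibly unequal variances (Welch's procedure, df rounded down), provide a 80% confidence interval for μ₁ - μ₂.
(-44.71, -39.69)

Difference: x̄₁ - x̄₂ = -42.20
SE = √(s₁²/n₁ + s₂²/n₂) = √(14.1²/66 + 6.5²/54) = 1.9480
df = 95.27 → 95 (Welch–Satterthwaite, rounded down)
t* = 1.291

CI: -42.20 ± 1.291 · 1.9480 = -42.20 ± 2.51 = (-44.71, -39.69)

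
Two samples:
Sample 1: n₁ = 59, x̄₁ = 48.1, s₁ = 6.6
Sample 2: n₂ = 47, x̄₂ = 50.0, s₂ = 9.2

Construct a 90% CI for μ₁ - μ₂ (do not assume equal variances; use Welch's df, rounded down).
(-4.55, 0.75)

Difference: x̄₁ - x̄₂ = -1.90
SE = √(s₁²/n₁ + s₂²/n₂) = √(6.6²/59 + 9.2²/47) = 1.5935
df = 80.69 → 80 (Welch–Satterthwaite, rounded down)
t* = 1.664

CI: -1.90 ± 1.664 · 1.5935 = -1.90 ± 2.65 = (-4.55, 0.75)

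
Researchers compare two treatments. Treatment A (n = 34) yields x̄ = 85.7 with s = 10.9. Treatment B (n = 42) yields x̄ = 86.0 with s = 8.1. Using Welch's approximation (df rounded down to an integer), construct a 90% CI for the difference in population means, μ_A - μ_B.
(-4.06, 3.46)

Difference: x̄₁ - x̄₂ = -0.30
SE = √(s₁²/n₁ + s₂²/n₂) = √(10.9²/34 + 8.1²/42) = 2.2487
df = 59.52 → 59 (Welch–Satterthwaite, rounded down)
t* = 1.671

CI: -0.30 ± 1.671 · 2.2487 = -0.30 ± 3.76 = (-4.06, 3.46)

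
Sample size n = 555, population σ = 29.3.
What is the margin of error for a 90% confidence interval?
Margin of error = 2.05

Margin of error = z* · σ/√n
= 1.645 · 29.3/√555
= 1.645 · 29.3/23.5584
= 2.05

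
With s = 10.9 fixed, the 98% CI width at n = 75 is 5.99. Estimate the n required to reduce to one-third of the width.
n ≈ 675

CI width ∝ 1/√n
To reduce width by factor 3, need √n to grow by 3 → need 3² = 9 times as many samples.

Current: n = 75, width = 5.99
New: n = 675, width ≈ 1.96

Width reduced by factor of 5.99/1.96 = 3.06.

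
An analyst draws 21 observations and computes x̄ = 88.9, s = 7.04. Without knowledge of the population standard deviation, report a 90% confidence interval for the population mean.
(86.25, 91.55)

t-interval (σ unknown):
df = n - 1 = 20
t* = 1.725 for 90% confidence

Margin of error = t* · s/√n = 1.725 · 7.04/√21 = 2.65

CI: (86.25, 91.55)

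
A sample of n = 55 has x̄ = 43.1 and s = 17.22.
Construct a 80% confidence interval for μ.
(40.09, 46.11)

t-interval (σ unknown):
df = n - 1 = 54
t* = 1.297 for 80% confidence

Margin of error = t* · s/√n = 1.297 · 17.22/√55 = 3.01

CI: (40.09, 46.11)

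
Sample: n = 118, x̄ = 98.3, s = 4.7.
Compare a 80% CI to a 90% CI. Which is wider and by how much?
90% CI is wider by 0.31

df = 117
80% CI: t* = 1.289, (97.74, 98.86), width = 2 · t* · s/√n = 1.12
90% CI: t* = 1.658, (97.58, 99.02), width = 2 · t* · s/√n = 1.43

The 90% CI is wider by 1.43 - 1.12 = 0.31.
Higher confidence requires a wider interval.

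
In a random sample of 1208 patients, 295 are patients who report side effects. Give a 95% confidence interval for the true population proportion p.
(0.220, 0.268)

Proportion CI:
p̂ = 295/1208 = 0.24421
SE = √(p̂(1-p̂)/n) = √(0.24421 · 0.75579 / 1208) = 0.01236

z* = 1.960
Margin = z* · SE = 1.960 · 0.01236 = 0.0242

CI: 0.24421 ± 0.0242 = (0.220, 0.268)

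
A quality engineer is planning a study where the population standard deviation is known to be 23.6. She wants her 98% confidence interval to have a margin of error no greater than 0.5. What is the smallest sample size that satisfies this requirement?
n ≥ 12054

For margin E ≤ 0.5:
n ≥ (z* · σ / E)²
n ≥ (2.326 · 23.6 / 0.5)²
n ≥ 12053.23

Minimum n = 12054 (rounding up)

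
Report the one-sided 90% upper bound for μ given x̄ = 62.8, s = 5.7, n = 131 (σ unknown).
μ ≤ 63.44

Upper bound (one-sided):
t* = 1.288 (one-sided for 90%)
Upper bound = x̄ + t* · s/√n = 62.8 + 1.288 · 5.7/√131 = 63.44

We are 90% confident that μ ≤ 63.44.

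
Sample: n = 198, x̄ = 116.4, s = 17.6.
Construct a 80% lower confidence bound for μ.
μ ≥ 115.35

Lower bound (one-sided):
t* = 0.843 (one-sided for 80%)
Lower bound = x̄ - t* · s/√n = 116.4 - 0.843 · 17.6/√198 = 115.35

We are 80% confident that μ ≥ 115.35.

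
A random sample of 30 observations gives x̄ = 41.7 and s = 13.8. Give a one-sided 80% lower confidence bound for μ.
μ ≥ 39.55

Lower bound (one-sided):
t* = 0.854 (one-sided for 80%)
Lower bound = x̄ - t* · s/√n = 41.7 - 0.854 · 13.8/√30 = 39.55

We are 80% confident that μ ≥ 39.55.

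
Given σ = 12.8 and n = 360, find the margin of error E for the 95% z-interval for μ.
Margin of error = 1.32

Margin of error = z* · σ/√n
= 1.960 · 12.8/√360
= 1.960 · 12.8/18.9737
= 1.32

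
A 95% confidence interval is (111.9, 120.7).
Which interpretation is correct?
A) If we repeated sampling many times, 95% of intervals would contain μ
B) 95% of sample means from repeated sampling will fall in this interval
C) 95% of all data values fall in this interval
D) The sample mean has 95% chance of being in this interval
A

A) Correct — this is the frequentist long-run coverage interpretation.
B) Wrong — coverage applies to intervals containing μ, not to future x̄ values.
C) Wrong — a CI is about the parameter μ, not individual data values.
D) Wrong — x̄ is observed and sits in the interval by construction.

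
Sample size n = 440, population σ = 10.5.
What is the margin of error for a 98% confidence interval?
Margin of error = 1.16

Margin of error = z* · σ/√n
= 2.326 · 10.5/√440
= 2.326 · 10.5/20.9762
= 1.16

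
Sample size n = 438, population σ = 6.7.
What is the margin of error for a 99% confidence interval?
Margin of error = 0.82

Margin of error = z* · σ/√n
= 2.576 · 6.7/√438
= 2.576 · 6.7/20.9284
= 0.82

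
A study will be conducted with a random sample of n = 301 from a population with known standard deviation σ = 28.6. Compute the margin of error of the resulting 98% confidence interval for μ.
Margin of error = 3.83

Margin of error = z* · σ/√n
= 2.326 · 28.6/√301
= 2.326 · 28.6/17.3494
= 3.83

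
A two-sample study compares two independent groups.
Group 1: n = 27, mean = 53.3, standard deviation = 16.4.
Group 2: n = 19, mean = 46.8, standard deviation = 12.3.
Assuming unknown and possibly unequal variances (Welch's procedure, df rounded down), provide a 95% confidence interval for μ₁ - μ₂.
(-2.04, 15.04)

Difference: x̄₁ - x̄₂ = 6.50
SE = √(s₁²/n₁ + s₂²/n₂) = √(16.4²/27 + 12.3²/19) = 4.2337
df = 43.78 → 43 (Welch–Satterthwaite, rounded down)
t* = 2.017

CI: 6.50 ± 2.017 · 4.2337 = 6.50 ± 8.54 = (-2.04, 15.04)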